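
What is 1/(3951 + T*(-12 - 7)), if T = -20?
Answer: 1/4331 ≈ 0.00023089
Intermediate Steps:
1/(3951 + T*(-12 - 7)) = 1/(3951 - 20*(-12 - 7)) = 1/(3951 - 20*(-19)) = 1/(3951 + 380) = 1/4331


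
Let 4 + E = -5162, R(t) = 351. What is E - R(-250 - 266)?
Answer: -5517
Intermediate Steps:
E = -5166 (E = -4 - 5162 = -5166)
E - R(-250 - 266) = -5166 - 1*351 = -5166 - 351 = -5517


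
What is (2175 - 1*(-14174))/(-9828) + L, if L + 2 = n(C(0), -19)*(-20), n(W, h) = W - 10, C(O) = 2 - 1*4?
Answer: 2322715/9828 ≈ 236.34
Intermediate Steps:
C(O) = -2 (C(O) = 2 - 4 = -2)
n(W, h) = -10 + W
L = 238 (L = -2 + (-10 - 2)*(-20) = -2 - 12*(-20) = -2 + 240 = 238)
(2175 - 1*(-14174))/(-9828) + L = (2175 - 1*(-14174))/(-9828) + 238 = (2175 + 14174)*(-1/9828) + 238 = 16349*(-1/9828) + 238 = -16349/9828 + 238 = 2322715/9828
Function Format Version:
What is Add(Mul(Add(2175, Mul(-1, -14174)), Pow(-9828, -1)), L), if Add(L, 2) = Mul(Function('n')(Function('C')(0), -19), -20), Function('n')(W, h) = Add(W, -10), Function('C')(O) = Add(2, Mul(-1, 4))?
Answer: Rational(2322715, 9828) ≈ 236.34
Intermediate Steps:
Function('C')(O) = -2 (Function('C')(O) = Add(2, -4) = -2)
Function('n')(W, h) = Add(-10, W)
L = 238 (L = Add(-2, Mul(Add(-10, -2), -20)) = Add(-2, Mul(-12, -20)) = Add(-2, 240) = 238)
Add(Mul(Add(2175, Mul(-1, -14174)), Pow(-9828, -1)), L) = Add(Mul(Add(2175, Mul(-1, -14174)), Pow(-9828, -1)), 238) = Add(Mul(Add(2175, 14174), Rational(-1, 9828)), 238) = Add(Mul(16349, Rational(-1, 9828)), 238) = Add(Rational(-16349, 9828), 238) = Rational(2322715, 9828)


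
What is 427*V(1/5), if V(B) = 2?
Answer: 854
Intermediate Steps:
427*V(1/5) = 427*2 = 854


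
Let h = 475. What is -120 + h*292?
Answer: 138580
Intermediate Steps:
-120 + h*292 = -120 + 475*292 = -120 + 138700 = 138580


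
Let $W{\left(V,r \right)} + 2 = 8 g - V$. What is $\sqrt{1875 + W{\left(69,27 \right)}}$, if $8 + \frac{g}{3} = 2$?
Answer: $2 \sqrt{415} \approx 40.743$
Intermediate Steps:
$g = -18$ ($g = -24 + 3 \cdot 2 = -24 + 6 = -18$)
$W{\left(V,r \right)} = -146 - V$ ($W{\left(V,r \right)} = -2 - \left(144 + V\right) = -146 - V$)
$\sqrt{1875 + W{\left(69,27 \right)}} = \sqrt{1875 - 215} = \sqrt{1660} = 2 \sqrt{415}$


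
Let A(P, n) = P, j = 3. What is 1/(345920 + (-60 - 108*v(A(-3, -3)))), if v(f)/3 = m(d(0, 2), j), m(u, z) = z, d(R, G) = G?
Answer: 1/344888 ≈ 2.8995e-6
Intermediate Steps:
v(f) = 9 (v(f) = 3*3 = 9)
1/(345920 + (-60 - 108*v(A(-3, -3)))) = 1/(345920 + (-60 - 108*9)) = 1/(345920 + (-60 - 972)) = 1/(345920 - 1032) = 1/344888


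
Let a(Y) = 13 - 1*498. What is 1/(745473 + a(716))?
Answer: 1/744988 ≈ 1.3423e-6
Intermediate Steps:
a(Y) = -485 (a(Y) = 13 - 498 = -485)
1/(745473 + a(716)) = 1/(745473 - 485) = 1/744988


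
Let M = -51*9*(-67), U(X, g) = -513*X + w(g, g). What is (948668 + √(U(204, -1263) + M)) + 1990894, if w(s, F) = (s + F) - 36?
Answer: 2939562 + I*√76461 ≈ 2.9396e+6 + 276.52*I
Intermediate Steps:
w(s, F) = -36 + F + s (w(s, F) = (F + s) - 36 = -36 + F + s)
U(X, g) = -36 - 513*X + 2*g (U(X, g) = -513*X + (-36 + g + g) = -513*X + (-36 + 2*g) = -36 - 513*X + 2*g)
M = 30753 (M = -459*(-67) = -1*(-30753) = 30753)
(948668 + √(U(204, -1263) + M)) + 1990894 = (948668 + √((-36 - 513*204 + 2*(-1263)) + 30753)) + 1990894 = (948668 + √((-36 - 104652 - 2526) + 30753)) + 1990894 = (948668 + √(-107214 + 30753)) + 1990894 = (948668 + √(-76461)) + 1990894 = (948668 + I*√76461) + 1990894 = 2939562 + I*√76461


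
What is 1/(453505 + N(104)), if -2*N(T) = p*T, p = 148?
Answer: 1/445809 ≈ 2.2431e-6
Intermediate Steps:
N(T) = -74*T
1/(453505 + N(104)) = 1/(453505 - 74*104) = 1/(453505 - 7696) = 1/445809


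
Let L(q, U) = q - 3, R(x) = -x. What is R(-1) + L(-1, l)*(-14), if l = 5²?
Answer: 57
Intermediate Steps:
l = 25
L(q, U) = -3 + q
R(-1) + L(-1, l)*(-14) = -1*(-1) + (-3 - 1)*(-14) = 1 - 4*(-14) = 1 + 56 = 57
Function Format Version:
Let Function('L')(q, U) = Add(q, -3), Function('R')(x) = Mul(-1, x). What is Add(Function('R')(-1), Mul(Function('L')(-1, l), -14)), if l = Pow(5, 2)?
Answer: 57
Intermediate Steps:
l = 25
Function('L')(q, U) = Add(-3, q)
Add(Function('R')(-1), Mul(Function('L')(-1, l), -14)) = Add(Mul(-1, -1), Mul(Add(-3, -1), -14)) = Add(1, Mul(-4, -14)) = Add(1, 56) = 57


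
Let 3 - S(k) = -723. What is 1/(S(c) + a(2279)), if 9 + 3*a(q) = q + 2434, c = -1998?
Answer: 1/2294 ≈ 0.00043592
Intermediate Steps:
a(q) = 2425/3 + q/3 (a(q) = -3 + (q + 2434)/3 = -3 + (2434 + q)/3 = -3 + (2434/3 + q/3) = 2425/3 + q/3)
S(k) = 726 (S(k) = 3 - 1*(-723) = 3 + 723 = 726)
1/(S(c) + a(2279)) = 1/(726 + (2425/3 + (⅓)*2279)) = 1/(726 + (2425/3 + 2279/3)) = 1/(726 + 1568) = 1/2294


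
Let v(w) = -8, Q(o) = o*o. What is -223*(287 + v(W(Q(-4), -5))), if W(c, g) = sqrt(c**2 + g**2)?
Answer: -62217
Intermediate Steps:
Q(o) = o**2
-223*(287 + v(W(Q(-4), -5))) = -223*(287 - 8) = -223*279 = -62217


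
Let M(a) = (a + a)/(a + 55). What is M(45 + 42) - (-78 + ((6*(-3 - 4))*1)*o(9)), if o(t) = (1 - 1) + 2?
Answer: 11589/71 ≈ 163.23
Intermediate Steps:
o(t) = 2 (o(t) = 0 + 2 = 2)
M(a) = 2*a/(55 + a) (M(a) = (2*a)/(55 + a) = 2*a/(55 + a))
M(45 + 42) - (-78 + ((6*(-3 - 4))*1)*o(9)) = 2*(45 + 42)/(55 + (45 + 42)) - (-78 + ((6*(-3 - 4))*1)*2) = 2*87/(55 + 87) - (-78 + ((6*(-7))*1)*2) = 2*87/142 - (-78 - 42*1*2) = 2*87*(1/142) - (-78 - 42*2) = 87/71 - (-78 - 84) = 87/71 - 1*(-162) = 87/71 + 162 = 11589/71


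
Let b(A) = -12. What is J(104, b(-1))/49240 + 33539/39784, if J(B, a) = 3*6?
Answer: 206522059/244870520 ≈ 0.84339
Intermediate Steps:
J(B, a) = 18
J(104, b(-1))/49240 + 33539/39784 = 18/49240 + 33539/39784 = 18*(1/49240) + 33539*(1/39784) = 9/24620 + 33539/39784 = 206522059/244870520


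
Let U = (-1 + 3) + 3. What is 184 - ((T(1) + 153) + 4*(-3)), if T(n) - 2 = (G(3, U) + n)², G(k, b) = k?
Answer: 25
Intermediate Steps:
U = 5 (U = 2 + 3 = 5)
T(n) = 2 + (3 + n)²
184 - ((T(1) + 153) + 4*(-3)) = 184 - (((2 + (3 + 1)²) + 153) + 4*(-3)) = 184 - (((2 + 4²) + 153) - 12) = 184 - (((2 + 16) + 153) - 12) = 184 - ((18 + 153) - 12) = 184 - (171 - 12) = 184 - 1*159 = 184 - 159 = 25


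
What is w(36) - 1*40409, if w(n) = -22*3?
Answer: -40475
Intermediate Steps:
w(n) = -66
w(36) - 1*40409 = -66 - 1*40409 = -66 - 40409 = -40475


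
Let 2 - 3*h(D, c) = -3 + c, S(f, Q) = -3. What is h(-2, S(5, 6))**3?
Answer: 512/27 ≈ 18.963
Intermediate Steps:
h(D, c) = 5/3 - c/3 (h(D, c) = 2/3 - (-3 + c)/3 = 2/3 + (1 - c/3) = 5/3 - c/3)
h(-2, S(5, 6))**3 = (5/3 - 1/3*(-3))**3 = (5/3 + 1)**3 = (8/3)**3 = 512/27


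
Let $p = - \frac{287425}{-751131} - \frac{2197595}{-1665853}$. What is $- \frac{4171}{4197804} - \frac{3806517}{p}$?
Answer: $- \frac{9997059955417084311750347}{4469589830284739940} \approx -2.2367 \cdot 10^{6}$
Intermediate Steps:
$p = \frac{2129489528470}{1251273829743}$ ($p = \left(-287425\right) \left(- \frac{1}{751131}\right) - - \frac{2197595}{1665853} = \frac{287425}{751131} + \frac{2197595}{1665853} = \frac{2129489528470}{1251273829743} \approx 1.7019$)
$- \frac{4171}{4197804} - \frac{3806517}{p} = - \frac{4171}{4197804} - \frac{3806517}{\frac{2129489528470}{1251273829743}} = \left(-4171\right) \frac{1}{4197804} - \frac{4762995104571835131}{2129489528470} = - \frac{4171}{4197804} - \frac{4762995104571835131}{2129489528470} = - \frac{9997059955417084311750347}{4469589830284739940}$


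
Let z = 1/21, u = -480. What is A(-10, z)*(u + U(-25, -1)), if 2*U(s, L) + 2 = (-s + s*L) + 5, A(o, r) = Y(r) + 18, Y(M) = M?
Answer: -343753/42 ≈ -8184.6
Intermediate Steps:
z = 1/21 ≈ 0.047619
A(o, r) = 18 + r (A(o, r) = r + 18 = 18 + r)
U(s, L) = 3/2 - s/2 + L*s/2 (U(s, L) = -1 + ((-s + s*L) + 5)/2 = -1 + ((-s + L*s) + 5)/2 = -1 + (5 - s + L*s)/2 = -1 + (5/2 - s/2 + L*s/2) = 3/2 - s/2 + L*s/2)
A(-10, z)*(u + U(-25, -1)) = (18 + 1/21)*(-480 + (3/2 - ½*(-25) + (½)*(-1)*(-25))) = 379*(-480 + (3/2 + 25/2 + 25/2))/21 = 379*(-480 + 53/2)/21 = (379/21)*(-907/2) = -343753/42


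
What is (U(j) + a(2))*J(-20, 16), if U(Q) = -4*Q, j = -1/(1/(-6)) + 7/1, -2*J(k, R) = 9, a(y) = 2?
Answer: 225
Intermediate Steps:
J(k, R) = -9/2 (J(k, R) = -½*9 = -9/2)
j = 13 (j = -1/(-⅙) + 7*1 = -1*(-6) + 7 = 6 + 7 = 13)
(U(j) + a(2))*J(-20, 16) = (-4*13 + 2)*(-9/2) = (-52 + 2)*(-9/2) = -50*(-9/2) = 225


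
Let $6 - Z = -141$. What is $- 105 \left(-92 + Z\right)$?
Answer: $-5775$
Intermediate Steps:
$Z = 147$ ($Z = 6 - -141 = 6 + 141 = 147$)
$- 105 \left(-92 + Z\right) = - 105 \left(-92 + 147\right) = \left(-105\right) 55 = -5775$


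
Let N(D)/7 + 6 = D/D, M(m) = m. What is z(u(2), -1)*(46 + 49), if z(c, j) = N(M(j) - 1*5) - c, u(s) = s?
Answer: -3515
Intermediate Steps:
N(D) = -35 (N(D) = -42 + 7*(D/D) = -42 + 7*1 = -42 + 7 = -35)
z(c, j) = -35 - c
z(u(2), -1)*(46 + 49) = (-35 - 1*2)*(46 + 49) = (-35 - 2)*95 = -37*95 = -3515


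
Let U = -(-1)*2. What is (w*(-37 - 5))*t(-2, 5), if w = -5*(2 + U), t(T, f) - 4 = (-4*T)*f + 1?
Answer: 37800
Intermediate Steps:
t(T, f) = 5 - 4*T*f (t(T, f) = 4 + ((-4*T)*f + 1) = 4 + (-4*T*f + 1) = 4 + (1 - 4*T*f) = 5 - 4*T*f)
U = 2 (U = -1*(-2) = 2)
w = -20 (w = -5*(2 + 2) = -5*4 = -20)
(w*(-37 - 5))*t(-2, 5) = (-20*(-37 - 5))*(5 - 4*(-2)*5) = (-20*(-42))*(5 + 40) = 840*45 = 37800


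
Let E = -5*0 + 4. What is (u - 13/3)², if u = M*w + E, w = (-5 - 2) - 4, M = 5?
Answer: 27556/9 ≈ 3061.8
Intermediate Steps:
w = -11 (w = -7 - 4 = -11)
E = 4 (E = 0 + 4 = 4)
u = -51 (u = 5*(-11) + 4 = -55 + 4 = -51)
(u - 13/3)² = (-51 - 13/3)² = (-166/3)² = 27556/9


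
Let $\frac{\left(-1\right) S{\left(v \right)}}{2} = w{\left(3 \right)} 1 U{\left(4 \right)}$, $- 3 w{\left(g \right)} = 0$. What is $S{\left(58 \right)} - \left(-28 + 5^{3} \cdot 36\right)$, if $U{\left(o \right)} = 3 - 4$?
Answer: $-4472$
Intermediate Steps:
$w{\left(g \right)} = 0$ ($w{\left(g \right)} = \left(- \frac{1}{3}\right) 0 = 0$)
$U{\left(o \right)} = -1$
$S{\left(v \right)} = 0$ ($S{\left(v \right)} = - 2 \cdot 0 \cdot 1 \left(-1\right) = - 2 \cdot 0 \left(-1\right) = \left(-2\right) 0 = 0$)
$S{\left(58 \right)} - \left(-28 + 5^{3} \cdot 36\right) = 0 - \left(-28 + 5^{3} \cdot 36\right) = 0 - \left(-28 + 125 \cdot 36\right) = 0 - \left(-28 + 4500\right) = 0 - 4472 = -4472$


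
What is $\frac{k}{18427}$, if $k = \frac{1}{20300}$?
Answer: $\frac{1}{374068100} \approx 2.6733 \cdot 10^{-9}$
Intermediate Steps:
$k = \frac{1}{20300} \approx 4.9261 \cdot 10^{-5}$
$\frac{k}{18427} = \frac{1}{20300 \cdot 18427} = \frac{1}{20300} \cdot \frac{1}{18427} = \frac{1}{374068100}$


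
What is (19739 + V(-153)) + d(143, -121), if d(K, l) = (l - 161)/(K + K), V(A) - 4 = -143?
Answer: 2802659/143 ≈ 19599.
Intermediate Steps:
V(A) = -139 (V(A) = 4 - 143 = -139)
d(K, l) = (-161 + l)/(2*K) (d(K, l) = (-161 + l)/((2*K)) = (-161 + l)*(1/(2*K)) = (-161 + l)/(2*K))
(19739 + V(-153)) + d(143, -121) = (19739 - 139) + (½)*(-161 - 121)/143 = 19600 + (½)*(1/143)*(-282) = 19600 - 141/143 = 2802659/143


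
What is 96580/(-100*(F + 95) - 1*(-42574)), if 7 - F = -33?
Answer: 48290/14537 ≈ 3.3219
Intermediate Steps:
F = 40 (F = 7 - 1*(-33) = 7 + 33 = 40)
96580/(-100*(F + 95) - 1*(-42574)) = 96580/(-100*(40 + 95) - 1*(-42574)) = 96580/(-100*135 + 42574) = 96580/(-13500 + 42574) = 96580/29074 = 96580*(1/29074) = 48290/14537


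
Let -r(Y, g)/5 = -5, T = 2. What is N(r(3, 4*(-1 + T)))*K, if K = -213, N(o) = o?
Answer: -5325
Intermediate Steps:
r(Y, g) = 25 (r(Y, g) = -5*(-5) = 25)
N(r(3, 4*(-1 + T)))*K = 25*(-213) = -5325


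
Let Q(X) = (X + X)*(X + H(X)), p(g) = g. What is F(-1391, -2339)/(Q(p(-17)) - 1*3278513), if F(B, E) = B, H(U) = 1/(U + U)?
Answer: 1391/3277934 ≈ 0.00042435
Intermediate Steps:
H(U) = 1/(2*U)
Q(X) = 2*X*(X + 1/(2*X)) (Q(X) = (X + X)*(X + 1/(2*X)) = (2*X)*(X + 1/(2*X)) = 2*X*(X + 1/(2*X)))
F(-1391, -2339)/(Q(p(-17)) - 1*3278513) = -1391/((1 + 2*(-17)**2) - 1*3278513) = -1391/((1 + 2*289) - 3278513) = -1391/((1 + 578) - 3278513) = -1391/(579 - 3278513) = -1391/(-3277934) = -1391*(-1/3277934) = 1391/3277934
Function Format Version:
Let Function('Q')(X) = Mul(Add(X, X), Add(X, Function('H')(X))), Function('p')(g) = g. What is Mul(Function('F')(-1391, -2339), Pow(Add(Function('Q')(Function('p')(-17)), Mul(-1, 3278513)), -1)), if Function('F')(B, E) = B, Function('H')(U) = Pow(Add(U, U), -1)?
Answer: Rational(1391, 3277934) ≈ 0.00042435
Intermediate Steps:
Function('H')(U) = Mul(Rational(1, 2), Pow(U, -1)) (Function('H')(U) = Pow(Mul(2, U), -1) = Mul(Rational(1, 2), Pow(U, -1)))
Function('Q')(X) = Mul(2, X, Add(X, Mul(Rational(1, 2), Pow(X, -1)))) (Function('Q')(X) = Mul(Add(X, X), Add(X, Mul(Rational(1, 2), Pow(X, -1)))) = Mul(Mul(2, X), Add(X, Mul(Rational(1, 2), Pow(X, -1)))) = Mul(2, X, Add(X, Mul(Rational(1, 2), Pow(X, -1)))))
Mul(Function('F')(-1391, -2339), Pow(Add(Function('Q')(Function('p')(-17)), Mul(-1, 3278513)), -1)) = Mul(-1391, Pow(Add(Add(1, Mul(2, Pow(-17, 2))), Mul(-1, 3278513)), -1)) = Mul(-1391, Pow(Add(Add(1, Mul(2, 289)), -3278513), -1)) = Mul(-1391, Pow(Add(Add(1, 578), -3278513), -1)) = Mul(-1391, Pow(Add(579, -3278513), -1)) = Mul(-1391, Pow(-3277934, -1)) = Mul(-1391, Rational(-1, 3277934)) = Rational(1391, 3277934)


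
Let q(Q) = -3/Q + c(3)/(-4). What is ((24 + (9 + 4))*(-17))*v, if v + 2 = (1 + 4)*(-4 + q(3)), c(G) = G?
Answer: 77367/4 ≈ 19342.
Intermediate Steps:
q(Q) = -¾ - 3/Q (q(Q) = -3/Q + 3/(-4) = -3/Q + 3*(-¼) = -3/Q - ¾ = -¾ - 3/Q)
v = -123/4 (v = -2 + (1 + 4)*(-4 + (-¾ - 3/3)) = -2 + 5*(-4 + (-¾ - 3*⅓)) = -2 + 5*(-4 + (-¾ - 1)) = -2 + 5*(-4 - 7/4) = -2 + 5*(-23/4) = -2 - 115/4 = -123/4 ≈ -30.750)
((24 + (9 + 4))*(-17))*v = ((24 + (9 + 4))*(-17))*(-123/4) = ((24 + 13)*(-17))*(-123/4) = (37*(-17))*(-123/4) = -629*(-123/4) = 77367/4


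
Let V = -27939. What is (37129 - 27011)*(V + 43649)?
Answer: 158953780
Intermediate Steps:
(37129 - 27011)*(V + 43649) = (37129 - 27011)*(-27939 + 43649) = 10118*15710 = 158953780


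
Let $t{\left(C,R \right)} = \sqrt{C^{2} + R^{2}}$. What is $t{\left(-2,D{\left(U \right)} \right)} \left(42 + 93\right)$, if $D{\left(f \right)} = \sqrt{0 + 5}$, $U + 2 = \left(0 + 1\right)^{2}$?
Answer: $405$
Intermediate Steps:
$U = -1$ ($U = -2 + \left(0 + 1\right)^{2} = -2 + 1^{2} = -2 + 1 = -1$)
$D{\left(f \right)} = \sqrt{5}$
$t{\left(-2,D{\left(U \right)} \right)} \left(42 + 93\right) = \sqrt{\left(-2\right)^{2} + \left(\sqrt{5}\right)^{2}} \left(42 + 93\right) = \sqrt{4 + 5} \cdot 135 = \sqrt{9} \cdot 135 = 3 \cdot 135 = 405$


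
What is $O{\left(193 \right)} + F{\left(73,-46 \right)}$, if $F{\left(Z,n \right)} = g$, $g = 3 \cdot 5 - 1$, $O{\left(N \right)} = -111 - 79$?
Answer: $-176$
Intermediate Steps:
$O{\left(N \right)} = -190$ ($O{\left(N \right)} = -111 - 79 = -190$)
$g = 14$ ($g = 15 - 1 = 14$)
$F{\left(Z,n \right)} = 14$
$O{\left(193 \right)} + F{\left(73,-46 \right)} = -190 + 14 = -176$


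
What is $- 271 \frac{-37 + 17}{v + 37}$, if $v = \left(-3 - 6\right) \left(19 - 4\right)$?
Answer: $- \frac{2710}{49} \approx -55.306$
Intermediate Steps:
$v = -135$ ($v = - 9 \left(19 - 4\right) = \left(-9\right) 15 = -135$)
$- 271 \frac{-37 + 17}{v + 37} = - 271 \frac{-37 + 17}{-135 + 37} = - 271 \left(- \frac{20}{-98}\right) = - 271 \left(\left(-20\right) \left(- \frac{1}{98}\right)\right) = \left(-271\right) \frac{10}{49} = - \frac{2710}{49}$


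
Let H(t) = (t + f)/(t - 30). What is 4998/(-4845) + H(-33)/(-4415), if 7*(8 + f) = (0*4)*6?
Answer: -5452421/5284755 ≈ -1.0317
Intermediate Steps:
f = -8 (f = -8 + ((0*4)*6)/7 = -8 + (0*6)/7 = -8 + (⅐)*0 = -8 + 0 = -8)
H(t) = (-8 + t)/(-30 + t) (H(t) = (t - 8)/(t - 30) = (-8 + t)/(-30 + t))
4998/(-4845) + H(-33)/(-4415) = 4998/(-4845) + ((-8 - 33)/(-30 - 33))/(-4415) = 4998*(-1/4845) + (-41/(-63))*(-1/4415) = -98/95 - 1/63*(-41)*(-1/4415) = -98/95 + (41/63)*(-1/4415) = -98/95 - 41/278145 = -5452421/5284755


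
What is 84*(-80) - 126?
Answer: -6846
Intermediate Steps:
84*(-80) - 126 = -6720 - 126 = -6846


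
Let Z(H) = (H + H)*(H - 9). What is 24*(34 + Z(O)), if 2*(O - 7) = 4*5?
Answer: 7344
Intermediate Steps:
O = 17 (O = 7 + (4*5)/2 = 7 + (½)*20 = 7 + 10 = 17)
Z(H) = 2*H*(-9 + H) (Z(H) = (2*H)*(-9 + H) = 2*H*(-9 + H))
24*(34 + Z(O)) = 24*(34 + 2*17*(-9 + 17)) = 24*(34 + 2*17*8) = 24*(34 + 272) = 24*306 = 7344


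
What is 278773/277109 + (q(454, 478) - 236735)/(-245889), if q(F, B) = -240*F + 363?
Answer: 3351873865/1390572549 ≈ 2.4104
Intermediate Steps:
q(F, B) = 363 - 240*F
278773/277109 + (q(454, 478) - 236735)/(-245889) = 278773/277109 + ((363 - 240*454) - 236735)/(-245889) = 278773*(1/277109) + ((363 - 108960) - 236735)*(-1/245889) = 278773/277109 + (-108597 - 236735)*(-1/245889) = 278773/277109 - 345332*(-1/245889) = 278773/277109 + 345332/245889 = 3351873865/1390572549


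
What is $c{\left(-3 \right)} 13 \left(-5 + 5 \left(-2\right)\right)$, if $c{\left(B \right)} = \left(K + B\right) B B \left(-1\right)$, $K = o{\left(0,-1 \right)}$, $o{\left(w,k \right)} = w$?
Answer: $-5265$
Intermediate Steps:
$K = 0$
$c{\left(B \right)} = - B^{3}$ ($c{\left(B \right)} = \left(0 + B\right) B B \left(-1\right) = B B^{2} \left(-1\right) = B \left(- B^{2}\right) = - B^{3}$)
$c{\left(-3 \right)} 13 \left(-5 + 5 \left(-2\right)\right) = - \left(-3\right)^{3} \cdot 13 \left(-5 + 5 \left(-2\right)\right) = \left(-1\right) \left(-27\right) 13 \left(-5 - 10\right) = 27 \cdot 13 \left(-15\right) = 351 \left(-15\right) = -5265$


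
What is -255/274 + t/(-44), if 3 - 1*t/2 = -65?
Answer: -12121/3014 ≈ -4.0216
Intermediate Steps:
t = 136 (t = 6 - 2*(-65) = 6 + 130 = 136)
-255/274 + t/(-44) = -255/274 + 136/(-44) = -255*1/274 + 136*(-1/44) = -255/274 - 34/11 = -12121/3014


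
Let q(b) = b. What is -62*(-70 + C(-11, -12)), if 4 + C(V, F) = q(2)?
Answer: 4464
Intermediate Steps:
C(V, F) = -2 (C(V, F) = -4 + 2 = -2)
-62*(-70 + C(-11, -12)) = -62*(-70 - 2) = -62*(-72) = 4464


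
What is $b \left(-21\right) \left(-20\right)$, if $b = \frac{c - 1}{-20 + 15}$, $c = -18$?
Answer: $1596$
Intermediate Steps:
$b = \frac{19}{5}$ ($b = \frac{-18 - 1}{-20 + 15} = - \frac{19}{-5} = \left(-19\right) \left(- \frac{1}{5}\right) = \frac{19}{5} \approx 3.8$)
$b \left(-21\right) \left(-20\right) = \frac{19}{5} \left(-21\right) \left(-20\right) = \left(- \frac{399}{5}\right) \left(-20\right) = 1596$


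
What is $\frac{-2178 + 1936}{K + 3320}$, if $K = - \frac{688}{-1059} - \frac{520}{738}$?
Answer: $- \frac{15761097}{216223042} \approx -0.072893$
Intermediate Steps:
$K = - \frac{7156}{130257}$ ($K = \left(-688\right) \left(- \frac{1}{1059}\right) - \frac{260}{369} = \frac{688}{1059} - \frac{260}{369} = - \frac{7156}{130257} \approx -0.054938$)
$\frac{-2178 + 1936}{K + 3320} = \frac{-2178 + 1936}{- \frac{7156}{130257} + 3320} = - \frac{242}{\frac{432446084}{130257}} = \left(-242\right) \frac{130257}{432446084} = - \frac{15761097}{216223042}$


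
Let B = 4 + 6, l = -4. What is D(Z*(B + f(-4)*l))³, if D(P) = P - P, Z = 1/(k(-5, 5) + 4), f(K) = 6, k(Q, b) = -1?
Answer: 0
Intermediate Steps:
B = 10
Z = ⅓ (Z = 1/(-1 + 4) = 1/3 = ⅓ ≈ 0.33333)
D(P) = 0
D(Z*(B + f(-4)*l))³ = 0³ = 0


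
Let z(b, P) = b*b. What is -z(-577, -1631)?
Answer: -332929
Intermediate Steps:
z(b, P) = b**2
-z(-577, -1631) = -1*(-577)**2 = -1*332929 = -332929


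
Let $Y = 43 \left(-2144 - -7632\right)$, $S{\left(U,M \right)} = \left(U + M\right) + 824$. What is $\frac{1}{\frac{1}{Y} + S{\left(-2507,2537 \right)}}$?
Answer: $\frac{235984}{201530337} \approx 0.001171$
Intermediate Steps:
$S{\left(U,M \right)} = 824 + M + U$ ($S{\left(U,M \right)} = \left(M + U\right) + 824 = 824 + M + U$)
$Y = 235984$ ($Y = 43 \left(-2144 + 7632\right) = 43 \cdot 5488 = 235984$)
$\frac{1}{\frac{1}{Y} + S{\left(-2507,2537 \right)}} = \frac{1}{\frac{1}{235984} + \left(824 + 2537 - 2507\right)} = \frac{1}{\frac{1}{235984} + 854} = \frac{1}{\frac{201530337}{235984}} = \frac{235984}{201530337}$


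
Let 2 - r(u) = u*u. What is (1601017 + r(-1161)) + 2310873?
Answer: 2563971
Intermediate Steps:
r(u) = 2 - u² (r(u) = 2 - u*u = 2 - u²)
(1601017 + r(-1161)) + 2310873 = (1601017 + (2 - 1*(-1161)²)) + 2310873 = (1601017 + (2 - 1*1347921)) + 2310873 = (1601017 + (2 - 1347921)) + 2310873 = (1601017 - 1347919) + 2310873 = 253098 + 2310873 = 2563971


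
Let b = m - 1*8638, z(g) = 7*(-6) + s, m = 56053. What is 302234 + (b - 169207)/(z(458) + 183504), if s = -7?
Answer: 55446216678/183455 ≈ 3.0223e+5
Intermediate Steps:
z(g) = -49 (z(g) = 7*(-6) - 7 = -42 - 7 = -49)
b = 47415 (b = 56053 - 1*8638 = 56053 - 8638 = 47415)
302234 + (b - 169207)/(z(458) + 183504) = 302234 + (47415 - 169207)/(-49 + 183504) = 302234 - 121792/183455 = 55446216678/183455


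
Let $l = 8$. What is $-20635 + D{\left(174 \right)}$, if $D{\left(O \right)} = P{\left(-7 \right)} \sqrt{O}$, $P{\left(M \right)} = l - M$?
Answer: $-20635 + 15 \sqrt{174} \approx -20437.0$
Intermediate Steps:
$P{\left(M \right)} = 8 - M$
$D{\left(O \right)} = 15 \sqrt{O}$ ($D{\left(O \right)} = \left(8 - -7\right) \sqrt{O} = \left(8 + 7\right) \sqrt{O} = 15 \sqrt{O}$)
$-20635 + D{\left(174 \right)} = -20635 + 15 \sqrt{174}$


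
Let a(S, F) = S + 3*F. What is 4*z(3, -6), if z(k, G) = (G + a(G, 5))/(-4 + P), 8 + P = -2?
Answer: -6/7 ≈ -0.85714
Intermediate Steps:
P = -10 (P = -8 - 2 = -10)
z(k, G) = -15/14 - G/7 (z(k, G) = (G + (G + 3*5))/(-4 - 10) = (G + (G + 15))/(-14) = (G + (15 + G))*(-1/14) = (15 + 2*G)*(-1/14) = -15/14 - G/7)
4*z(3, -6) = 4*(-15/14 - ⅐*(-6)) = 4*(-15/14 + 6/7) = 4*(-3/14) = -6/7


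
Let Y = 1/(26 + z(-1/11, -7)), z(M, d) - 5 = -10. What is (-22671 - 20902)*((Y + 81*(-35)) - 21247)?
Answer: 22035781133/21 ≈ 1.0493e+9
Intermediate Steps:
z(M, d) = -5 (z(M, d) = 5 - 10 = -5)
Y = 1/21 (Y = 1/(26 - 5) = 1/21 ≈ 0.047619)
(-22671 - 20902)*((Y + 81*(-35)) - 21247) = (-22671 - 20902)*((1/21 + 81*(-35)) - 21247) = -43573*((1/21 - 2835) - 21247) = -43573*(-59534/21 - 21247) = -43573*(-505721/21) = 22035781133/21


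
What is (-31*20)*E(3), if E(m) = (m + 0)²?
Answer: -5580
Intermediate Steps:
E(m) = m²
(-31*20)*E(3) = -31*20*3² = -620*9 = -5580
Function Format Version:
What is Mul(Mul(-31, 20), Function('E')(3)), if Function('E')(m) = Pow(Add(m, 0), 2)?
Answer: -5580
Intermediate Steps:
Function('E')(m) = Pow(m, 2)
Mul(Mul(-31, 20), Function('E')(3)) = Mul(Mul(-31, 20), Pow(3, 2)) = Mul(-620, 9) = -5580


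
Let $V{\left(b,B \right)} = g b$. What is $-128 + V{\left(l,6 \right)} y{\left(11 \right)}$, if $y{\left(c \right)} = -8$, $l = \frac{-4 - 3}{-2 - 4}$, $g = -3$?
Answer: $-100$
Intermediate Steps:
$l = \frac{7}{6}$ ($l = - \frac{7}{-6} = \left(-7\right) \left(- \frac{1}{6}\right) = \frac{7}{6} \approx 1.1667$)
$V{\left(b,B \right)} = - 3 b$
$-128 + V{\left(l,6 \right)} y{\left(11 \right)} = -128 + \left(-3\right) \frac{7}{6} \left(-8\right) = -128 - -28 = -128 + 28 = -100$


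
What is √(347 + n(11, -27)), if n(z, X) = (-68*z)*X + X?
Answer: 2*√5129 ≈ 143.23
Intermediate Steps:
n(z, X) = X - 68*X*z (n(z, X) = -68*X*z + X = X - 68*X*z)
√(347 + n(11, -27)) = √(347 - 27*(1 - 68*11)) = √(347 - 27*(1 - 748)) = √(347 - 27*(-747)) = √(347 + 20169) = √20516 = 2*√5129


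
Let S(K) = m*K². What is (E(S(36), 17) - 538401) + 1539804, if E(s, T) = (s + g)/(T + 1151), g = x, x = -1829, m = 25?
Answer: 1169669275/1168 ≈ 1.0014e+6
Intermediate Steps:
g = -1829
S(K) = 25*K²
E(s, T) = (-1829 + s)/(1151 + T) (E(s, T) = (s - 1829)/(T + 1151) = (-1829 + s)/(1151 + T))
(E(S(36), 17) - 538401) + 1539804 = ((-1829 + 25*36²)/(1151 + 17) - 538401) + 1539804 = ((-1829 + 25*1296)/1168 - 538401) + 1539804 = ((-1829 + 32400)/1168 - 538401) + 1539804 = ((1/1168)*30571 - 538401) + 1539804 = (30571/1168 - 538401) + 1539804 = -628821797/1168 + 1539804 = 1169669275/1168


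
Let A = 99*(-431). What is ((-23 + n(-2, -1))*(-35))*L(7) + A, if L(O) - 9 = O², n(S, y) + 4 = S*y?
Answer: 8081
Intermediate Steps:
n(S, y) = -4 + S*y
A = -42669
L(O) = 9 + O²
((-23 + n(-2, -1))*(-35))*L(7) + A = ((-23 + (-4 - 2*(-1)))*(-35))*(9 + 7²) - 42669 = ((-23 + (-4 + 2))*(-35))*(9 + 49) - 42669 = ((-23 - 2)*(-35))*58 - 42669 = -25*(-35)*58 - 42669 = 875*58 - 42669 = 50750 - 42669 = 8081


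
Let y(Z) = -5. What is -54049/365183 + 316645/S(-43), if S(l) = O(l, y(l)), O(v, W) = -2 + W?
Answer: -16519107054/365183 ≈ -45235.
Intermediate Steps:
S(l) = -7 (S(l) = -2 - 5 = -7)
-54049/365183 + 316645/S(-43) = -54049/365183 + 316645/(-7) = -54049*1/365183 + 316645*(-⅐) = -54049/365183 - 45235 = -16519107054/365183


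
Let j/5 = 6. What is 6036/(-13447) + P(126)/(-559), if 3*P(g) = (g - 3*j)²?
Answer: -9183228/7516873 ≈ -1.2217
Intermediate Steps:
j = 30 (j = 5*6 = 30)
P(g) = (-90 + g)²/3 (P(g) = (g - 3*30)²/3 = (g - 90)²/3 = (-90 + g)²/3)
6036/(-13447) + P(126)/(-559) = 6036/(-13447) + ((-90 + 126)²/3)/(-559) = 6036*(-1/13447) + ((⅓)*36²)*(-1/559) = -6036/13447 + ((⅓)*1296)*(-1/559) = -6036/13447 + 432*(-1/559) = -6036/13447 - 432/559 = -9183228/7516873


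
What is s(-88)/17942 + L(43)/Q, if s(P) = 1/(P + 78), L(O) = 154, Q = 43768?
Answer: 862091/245401705 ≈ 0.0035130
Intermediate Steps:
s(P) = 1/(78 + P)
s(-88)/17942 + L(43)/Q = 1/((78 - 88)*17942) + 154/43768 = (1/17942)/(-10) + 154*(1/43768) = -⅒*1/17942 + 77/21884 = -1/179420 + 77/21884 = 862091/245401705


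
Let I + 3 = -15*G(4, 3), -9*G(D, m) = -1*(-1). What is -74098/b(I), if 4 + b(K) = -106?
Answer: 37049/55 ≈ 673.62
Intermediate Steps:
G(D, m) = -1/9 (G(D, m) = -(-1)*(-1)/9 = -1/9*1 = -1/9)
I = -4/3 (I = -3 - 15*(-1/9) = -3 + 5/3 = -4/3 ≈ -1.3333)
b(K) = -110 (b(K) = -4 - 106 = -110)
-74098/b(I) = -74098/(-110) = -74098*(-1/110) = 37049/55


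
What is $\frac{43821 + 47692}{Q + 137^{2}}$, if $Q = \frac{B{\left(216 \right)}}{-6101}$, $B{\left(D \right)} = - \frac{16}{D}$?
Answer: $\frac{15074661951}{3091761065} \approx 4.8758$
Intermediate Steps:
$Q = \frac{2}{164727}$ ($Q = \frac{\left(-16\right) \frac{1}{216}}{-6101} = \left(-16\right) \frac{1}{216} \left(- \frac{1}{6101}\right) = \left(- \frac{2}{27}\right) \left(- \frac{1}{6101}\right) = \frac{2}{164727} \approx 1.2141 \cdot 10^{-5}$)
$\frac{43821 + 47692}{Q + 137^{2}} = \frac{43821 + 47692}{\frac{2}{164727} + 137^{2}} = \frac{91513}{\frac{2}{164727} + 18769} = \frac{91513}{\frac{3091761065}{164727}} = 91513 \cdot \frac{164727}{3091761065} = \frac{15074661951}{3091761065}$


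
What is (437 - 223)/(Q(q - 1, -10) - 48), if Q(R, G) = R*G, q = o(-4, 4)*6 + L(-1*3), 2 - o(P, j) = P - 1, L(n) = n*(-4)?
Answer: -107/289 ≈ -0.37024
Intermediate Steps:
L(n) = -4*n
o(P, j) = 3 - P (o(P, j) = 2 - (P - 1) = 2 - (-1 + P) = 2 + (1 - P) = 3 - P)
q = 54 (q = (3 - 1*(-4))*6 - (-4)*3 = (3 + 4)*6 - 4*(-3) = 7*6 + 12 = 42 + 12 = 54)
Q(R, G) = G*R
(437 - 223)/(Q(q - 1, -10) - 48) = (437 - 223)/(-10*(54 - 1) - 48) = 214/(-10*53 - 48) = 214/(-530 - 48) = 214/(-578) = 214*(-1/578) = -107/289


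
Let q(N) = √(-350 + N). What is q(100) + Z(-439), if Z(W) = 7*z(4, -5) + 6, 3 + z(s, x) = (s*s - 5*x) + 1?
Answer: 279 + 5*I*√10 ≈ 279.0 + 15.811*I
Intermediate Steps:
z(s, x) = -2 + s² - 5*x (z(s, x) = -3 + ((s*s - 5*x) + 1) = -3 + ((s² - 5*x) + 1) = -3 + (1 + s² - 5*x) = -2 + s² - 5*x)
Z(W) = 279 (Z(W) = 7*(-2 + 4² - 5*(-5)) + 6 = 7*(-2 + 16 + 25) + 6 = 7*39 + 6 = 273 + 6 = 279)
q(100) + Z(-439) = √(-350 + 100) + 279 = √(-250) + 279 = 5*I*√10 + 279 = 279 + 5*I*√10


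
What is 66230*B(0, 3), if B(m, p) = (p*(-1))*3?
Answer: -596070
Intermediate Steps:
B(m, p) = -3*p (B(m, p) = -p*3 = -3*p)
66230*B(0, 3) = 66230*(-3*3) = 66230*(-9) = -596070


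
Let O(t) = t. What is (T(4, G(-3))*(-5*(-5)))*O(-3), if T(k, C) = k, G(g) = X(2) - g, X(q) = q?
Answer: -300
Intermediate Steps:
G(g) = 2 - g
(T(4, G(-3))*(-5*(-5)))*O(-3) = (4*(-5*(-5)))*(-3) = (4*25)*(-3) = 100*(-3) = -300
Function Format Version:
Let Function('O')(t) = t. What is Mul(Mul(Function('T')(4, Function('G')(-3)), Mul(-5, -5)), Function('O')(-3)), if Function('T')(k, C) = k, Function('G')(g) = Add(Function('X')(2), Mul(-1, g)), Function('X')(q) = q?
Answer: -300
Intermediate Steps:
Function('G')(g) = Add(2, Mul(-1, g))
Mul(Mul(Function('T')(4, Function('G')(-3)), Mul(-5, -5)), Function('O')(-3)) = Mul(Mul(4, Mul(-5, -5)), -3) = Mul(Mul(4, 25), -3) = Mul(100, -3) = -300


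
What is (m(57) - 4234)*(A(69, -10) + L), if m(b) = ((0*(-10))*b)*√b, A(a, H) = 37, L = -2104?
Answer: 8751678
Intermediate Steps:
m(b) = 0 (m(b) = (0*b)*√b = 0*√b = 0)
(m(57) - 4234)*(A(69, -10) + L) = (0 - 4234)*(37 - 2104) = -4234*(-2067) = 8751678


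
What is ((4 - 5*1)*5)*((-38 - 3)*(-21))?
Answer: -4305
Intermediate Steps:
((4 - 5*1)*5)*((-38 - 3)*(-21)) = ((4 - 5)*5)*(-41*(-21)) = -1*5*861 = -5*861 = -4305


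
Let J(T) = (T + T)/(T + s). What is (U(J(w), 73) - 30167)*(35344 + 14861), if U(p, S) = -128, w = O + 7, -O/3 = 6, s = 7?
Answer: -1520960475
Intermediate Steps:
O = -18 (O = -3*6 = -18)
w = -11 (w = -18 + 7 = -11)
J(T) = 2*T/(7 + T) (J(T) = (T + T)/(T + 7) = (2*T)/(7 + T) = 2*T/(7 + T))
(U(J(w), 73) - 30167)*(35344 + 14861) = (-128 - 30167)*(35344 + 14861) = -30295*50205 = -1520960475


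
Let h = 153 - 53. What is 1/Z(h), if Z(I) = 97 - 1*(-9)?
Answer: 1/106 ≈ 0.0094340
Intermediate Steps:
h = 100
Z(I) = 106 (Z(I) = 97 + 9 = 106)
1/Z(h) = 1/106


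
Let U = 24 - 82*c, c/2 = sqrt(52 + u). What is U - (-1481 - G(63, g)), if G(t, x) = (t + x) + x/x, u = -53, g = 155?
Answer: 1724 - 164*I ≈ 1724.0 - 164.0*I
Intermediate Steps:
G(t, x) = 1 + t + x (G(t, x) = (t + x) + 1 = 1 + t + x)
c = 2*I (c = 2*sqrt(52 - 53) = 2*sqrt(-1) = 2*I ≈ 2.0*I)
U = 24 - 164*I ≈ 24.0 - 164.0*I
U - (-1481 - G(63, g)) = (24 - 164*I) - (-1481 - (1 + 63 + 155)) = (24 - 164*I) - (-1481 - 1*219) = (24 - 164*I) - (-1481 - 219) = (24 - 164*I) - 1*(-1700) = (24 - 164*I) + 1700 = 1724 - 164*I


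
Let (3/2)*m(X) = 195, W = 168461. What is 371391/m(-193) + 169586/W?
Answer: 62586945431/21899930 ≈ 2857.9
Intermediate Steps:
m(X) = 130 (m(X) = (⅔)*195 = 130)
371391/m(-193) + 169586/W = 371391/130 + 169586/168461 = 62586945431/21899930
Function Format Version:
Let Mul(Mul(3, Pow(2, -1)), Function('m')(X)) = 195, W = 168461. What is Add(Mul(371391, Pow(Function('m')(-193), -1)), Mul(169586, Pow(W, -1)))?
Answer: Rational(62586945431, 21899930) ≈ 2857.9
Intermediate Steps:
Function('m')(X) = 130 (Function('m')(X) = Mul(Rational(2, 3), 195) = 130)
Add(Mul(371391, Pow(Function('m')(-193), -1)), Mul(169586, Pow(W, -1))) = Add(Mul(371391, Pow(130, -1)), Mul(169586, Pow(168461, -1))) = Add(Mul(371391, Rational(1, 130)), Mul(169586, Rational(1, 168461))) = Add(Rational(371391, 130), Rational(169586, 168461)) = Rational(62586945431, 21899930)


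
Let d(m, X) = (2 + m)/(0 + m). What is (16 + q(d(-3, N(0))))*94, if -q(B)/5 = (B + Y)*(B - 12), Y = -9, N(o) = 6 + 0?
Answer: -414164/9 ≈ -46018.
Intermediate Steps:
N(o) = 6
d(m, X) = (2 + m)/m
q(B) = -5*(-12 + B)*(-9 + B) (q(B) = -5*(B - 9)*(B - 12) = -5*(-9 + B)*(-12 + B) = -5*(-12 + B)*(-9 + B))
(16 + q(d(-3, N(0))))*94 = (16 + (-540 - 5*(2 - 3)**2/9 + 105*((2 - 3)/(-3))))*94 = (16 + (-540 - 5*(-1/3*(-1))**2 + 105*(-1/3*(-1))))*94 = (16 + (-540 - 5*(1/3)**2 + 105*(1/3)))*94 = (16 + (-540 - 5*1/9 + 35))*94 = (16 + (-540 - 5/9 + 35))*94 = (16 - 4550/9)*94 = -4406/9*94 = -414164/9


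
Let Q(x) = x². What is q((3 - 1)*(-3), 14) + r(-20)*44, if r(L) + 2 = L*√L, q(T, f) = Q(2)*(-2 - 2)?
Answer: -104 - 1760*I*√5 ≈ -104.0 - 3935.5*I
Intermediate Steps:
q(T, f) = -16 (q(T, f) = 2²*(-2 - 2) = 4*(-4) = -16)
r(L) = -2 + L^(3/2) (r(L) = -2 + L*√L = -2 + L^(3/2))
q((3 - 1)*(-3), 14) + r(-20)*44 = -16 + (-2 + (-20)^(3/2))*44 = -16 + (-2 - 40*I*√5)*44 = -16 + (-88 - 1760*I*√5) = -104 - 1760*I*√5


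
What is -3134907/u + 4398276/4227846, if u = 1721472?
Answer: -315688613225/404339917184 ≈ -0.78075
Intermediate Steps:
-3134907/u + 4398276/4227846 = -3134907/1721472 + 4398276/4227846 = -3134907*1/1721472 + 4398276*(1/4227846) = -1044969/573824 + 733046/704641 = -315688613225/404339917184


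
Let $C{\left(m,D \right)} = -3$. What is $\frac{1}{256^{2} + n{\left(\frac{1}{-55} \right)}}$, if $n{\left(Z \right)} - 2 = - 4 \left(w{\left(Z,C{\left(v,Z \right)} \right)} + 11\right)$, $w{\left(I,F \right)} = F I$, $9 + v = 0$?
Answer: $\frac{55}{3602158} \approx 1.5269 \cdot 10^{-5}$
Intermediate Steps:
$v = -9$ ($v = -9 + 0 = -9$)
$n{\left(Z \right)} = -42 + 12 Z$ ($n{\left(Z \right)} = 2 - 4 \left(- 3 Z + 11\right) = 2 - 4 \left(11 - 3 Z\right) = 2 + \left(-44 + 12 Z\right) = -42 + 12 Z$)
$\frac{1}{256^{2} + n{\left(\frac{1}{-55} \right)}} = \frac{1}{256^{2} - \left(42 - \frac{12}{-55}\right)} = \frac{1}{65536 + \left(-42 + 12 \left(- \frac{1}{55}\right)\right)} = \frac{1}{65536 - \frac{2322}{55}} = \frac{1}{\frac{3602158}{55}} = \frac{55}{3602158}$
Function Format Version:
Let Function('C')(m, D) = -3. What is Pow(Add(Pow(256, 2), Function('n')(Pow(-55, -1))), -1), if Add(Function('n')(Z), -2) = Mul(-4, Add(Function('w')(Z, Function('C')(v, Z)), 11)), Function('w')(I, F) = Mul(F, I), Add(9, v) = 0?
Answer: Rational(55, 3602158) ≈ 1.5269e-5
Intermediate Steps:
v = -9 (v = Add(-9, 0) = -9)
Function('n')(Z) = Add(-42, Mul(12, Z)) (Function('n')(Z) = Add(2, Mul(-4, Add(Mul(-3, Z), 11))) = Add(2, Mul(-4, Add(11, Mul(-3, Z)))) = Add(2, Add(-44, Mul(12, Z))) = Add(-42, Mul(12, Z)))
Pow(Add(Pow(256, 2), Function('n')(Pow(-55, -1))), -1) = Pow(Add(Pow(256, 2), Add(-42, Mul(12, Pow(-55, -1)))), -1) = Pow(Add(65536, Add(-42, Mul(12, Rational(-1, 55)))), -1) = Pow(Add(65536, Add(-42, Rational(-12, 55))), -1) = Pow(Add(65536, Rational(-2322, 55)), -1) = Pow(Rational(3602158, 55), -1) = Rational(55, 3602158)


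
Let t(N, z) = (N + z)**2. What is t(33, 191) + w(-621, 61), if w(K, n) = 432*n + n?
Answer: 76589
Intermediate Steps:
w(K, n) = 433*n
t(33, 191) + w(-621, 61) = (33 + 191)**2 + 433*61 = 224**2 + 26413 = 50176 + 26413 = 76589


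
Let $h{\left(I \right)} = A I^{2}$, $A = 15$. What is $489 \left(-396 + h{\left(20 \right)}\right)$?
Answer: $2740356$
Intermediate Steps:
$h{\left(I \right)} = 15 I^{2}$
$489 \left(-396 + h{\left(20 \right)}\right) = 489 \left(-396 + 15 \cdot 20^{2}\right) = 489 \left(-396 + 15 \cdot 400\right) = 489 \left(-396 + 6000\right) = 489 \cdot 5604 = 2740356$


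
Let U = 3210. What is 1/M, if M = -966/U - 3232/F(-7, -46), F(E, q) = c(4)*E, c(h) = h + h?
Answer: 3745/215013 ≈ 0.017418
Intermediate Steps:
c(h) = 2*h
F(E, q) = 8*E (F(E, q) = (2*4)*E = 8*E)
M = 215013/3745 (M = -966/3210 - 3232/(8*(-7)) = -966*1/3210 - 3232/(-56) = -161/535 - 3232*(-1/56) = -161/535 + 404/7 = 215013/3745 ≈ 57.413)
1/M = 1/(215013/3745) = 3745/215013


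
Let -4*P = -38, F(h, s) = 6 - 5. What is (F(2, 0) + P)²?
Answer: 441/4 ≈ 110.25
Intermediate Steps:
F(h, s) = 1
P = 19/2 (P = -¼*(-38) = 19/2 ≈ 9.5000)
(F(2, 0) + P)² = (1 + 19/2)² = (21/2)² = 441/4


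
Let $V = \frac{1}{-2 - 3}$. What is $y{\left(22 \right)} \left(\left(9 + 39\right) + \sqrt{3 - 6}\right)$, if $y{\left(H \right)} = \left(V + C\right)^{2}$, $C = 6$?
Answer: $\frac{40368}{25} + \frac{841 i \sqrt{3}}{25} \approx 1614.7 + 58.266 i$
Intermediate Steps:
$V = - \frac{1}{5}$ ($V = \frac{1}{-5} = - \frac{1}{5} \approx -0.2$)
$y{\left(H \right)} = \frac{841}{25}$ ($y{\left(H \right)} = \left(- \frac{1}{5} + 6\right)^{2} = \left(\frac{29}{5}\right)^{2} = \frac{841}{25}$)
$y{\left(22 \right)} \left(\left(9 + 39\right) + \sqrt{3 - 6}\right) = \frac{841 \left(\left(9 + 39\right) + \sqrt{3 - 6}\right)}{25} = \frac{841 \left(48 + \sqrt{-3}\right)}{25} = \frac{841 \left(48 + i \sqrt{3}\right)}{25} = \frac{40368}{25} + \frac{841 i \sqrt{3}}{25}$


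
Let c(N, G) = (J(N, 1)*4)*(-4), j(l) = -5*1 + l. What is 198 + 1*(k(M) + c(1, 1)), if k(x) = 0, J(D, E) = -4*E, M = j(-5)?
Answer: 262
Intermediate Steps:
j(l) = -5 + l
M = -10 (M = -5 - 5 = -10)
c(N, G) = 64 (c(N, G) = (-4*1*4)*(-4) = -4*4*(-4) = -16*(-4) = 64)
198 + 1*(k(M) + c(1, 1)) = 198 + 1*(0 + 64) = 198 + 1*64 = 198 + 64 = 262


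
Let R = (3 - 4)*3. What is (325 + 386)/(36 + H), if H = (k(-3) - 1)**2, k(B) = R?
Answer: 711/52 ≈ 13.673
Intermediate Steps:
R = -3 (R = -1*3 = -3)
k(B) = -3
H = 16 (H = (-3 - 1)**2 = (-4)**2 = 16)
(325 + 386)/(36 + H) = (325 + 386)/(36 + 16) = 711/52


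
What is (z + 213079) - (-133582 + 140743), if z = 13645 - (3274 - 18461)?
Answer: 234750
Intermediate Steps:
z = 28832 (z = 13645 - 1*(-15187) = 13645 + 15187 = 28832)
(z + 213079) - (-133582 + 140743) = (28832 + 213079) - (-133582 + 140743) = 241911 - 1*7161 = 241911 - 7161 = 234750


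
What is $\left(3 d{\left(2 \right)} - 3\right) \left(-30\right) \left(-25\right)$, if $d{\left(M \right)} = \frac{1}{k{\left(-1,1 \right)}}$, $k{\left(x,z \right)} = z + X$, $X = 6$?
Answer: $- \frac{13500}{7} \approx -1928.6$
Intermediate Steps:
$k{\left(x,z \right)} = 6 + z$ ($k{\left(x,z \right)} = z + 6 = 6 + z$)
$d{\left(M \right)} = \frac{1}{7}$ ($d{\left(M \right)} = \frac{1}{6 + 1} = \frac{1}{7}$)
$\left(3 d{\left(2 \right)} - 3\right) \left(-30\right) \left(-25\right) = \left(3 \cdot \frac{1}{7} - 3\right) \left(-30\right) \left(-25\right) = \left(\frac{3}{7} - 3\right) \left(-30\right) \left(-25\right) = \left(- \frac{18}{7}\right) \left(-30\right) \left(-25\right) = \frac{540}{7} \left(-25\right) = - \frac{13500}{7}$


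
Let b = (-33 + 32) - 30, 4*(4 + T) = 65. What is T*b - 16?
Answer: -1583/4 ≈ -395.75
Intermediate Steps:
T = 49/4 (T = -4 + (1/4)*65 = -4 + 65/4 = 49/4 ≈ 12.250)
b = -31 (b = -1 - 30 = -31)
T*b - 16 = (49/4)*(-31) - 16 = -1519/4 - 16 = -1583/4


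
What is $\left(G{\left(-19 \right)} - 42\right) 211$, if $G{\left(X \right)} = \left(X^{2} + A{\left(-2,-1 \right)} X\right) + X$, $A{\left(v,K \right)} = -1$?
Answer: $67309$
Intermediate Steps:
$G{\left(X \right)} = X^{2}$ ($G{\left(X \right)} = \left(X^{2} - X\right) + X = X^{2}$)
$\left(G{\left(-19 \right)} - 42\right) 211 = \left(\left(-19\right)^{2} - 42\right) 211 = \left(361 - 42\right) 211 = 319 \cdot 211 = 67309$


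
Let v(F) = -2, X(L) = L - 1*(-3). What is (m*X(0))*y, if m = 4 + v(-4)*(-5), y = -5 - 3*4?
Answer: -714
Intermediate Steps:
X(L) = 3 + L (X(L) = L + 3 = 3 + L)
y = -17 (y = -5 - 12 = -17)
m = 14 (m = 4 - 2*(-5) = 4 + 10 = 14)
(m*X(0))*y = (14*(3 + 0))*(-17) = (14*3)*(-17) = 42*(-17) = -714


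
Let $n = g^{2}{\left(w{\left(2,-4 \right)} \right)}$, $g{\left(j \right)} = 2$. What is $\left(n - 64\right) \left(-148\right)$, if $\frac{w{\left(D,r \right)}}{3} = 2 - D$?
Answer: $8880$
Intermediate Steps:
$w{\left(D,r \right)} = 6 - 3 D$ ($w{\left(D,r \right)} = 3 \left(2 - D\right) = 6 - 3 D$)
$n = 4$ ($n = 2^{2} = 4$)
$\left(n - 64\right) \left(-148\right) = \left(4 - 64\right) \left(-148\right) = \left(-60\right) \left(-148\right) = 8880$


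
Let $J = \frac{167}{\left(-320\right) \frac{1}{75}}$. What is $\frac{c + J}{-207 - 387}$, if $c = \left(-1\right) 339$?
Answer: $\frac{2689}{4224} \approx 0.6366$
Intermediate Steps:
$c = -339$
$J = - \frac{2505}{64}$ ($J = \frac{167}{\left(-320\right) \frac{1}{75}} = \frac{167}{- \frac{64}{15}} = 167 \left(- \frac{15}{64}\right) = - \frac{2505}{64} \approx -39.141$)
$\frac{c + J}{-207 - 387} = \frac{-339 - \frac{2505}{64}}{-207 - 387} = - \frac{24201}{64 \left(-594\right)} = \left(- \frac{24201}{64}\right) \left(- \frac{1}{594}\right) = \frac{2689}{4224}$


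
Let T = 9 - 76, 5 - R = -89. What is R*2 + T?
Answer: 121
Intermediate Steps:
R = 94 (R = 5 - 1*(-89) = 5 + 89 = 94)
T = -67
R*2 + T = 94*2 - 67 = 188 - 67 = 121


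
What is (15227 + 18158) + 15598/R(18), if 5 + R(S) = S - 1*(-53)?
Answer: 100864/3 ≈ 33621.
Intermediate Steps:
R(S) = 48 + S (R(S) = -5 + (S - 1*(-53)) = -5 + (S + 53) = -5 + (53 + S) = 48 + S)
(15227 + 18158) + 15598/R(18) = (15227 + 18158) + 15598/(48 + 18) = 33385 + 15598/66 = 33385 + 15598*(1/66) = 33385 + 709/3 = 100864/3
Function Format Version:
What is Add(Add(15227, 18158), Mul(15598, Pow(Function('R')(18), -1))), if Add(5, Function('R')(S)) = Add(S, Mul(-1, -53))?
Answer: Rational(100864, 3) ≈ 33621.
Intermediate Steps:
Function('R')(S) = Add(48, S) (Function('R')(S) = Add(-5, Add(S, Mul(-1, -53))) = Add(-5, Add(S, 53)) = Add(-5, Add(53, S)) = Add(48, S))
Add(Add(15227, 18158), Mul(15598, Pow(Function('R')(18), -1))) = Add(Add(15227, 18158), Mul(15598, Pow(Add(48, 18), -1))) = Add(33385, Mul(15598, Pow(66, -1))) = Add(33385, Mul(15598, Rational(1, 66))) = Add(33385, Rational(709, 3)) = Rational(100864, 3)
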